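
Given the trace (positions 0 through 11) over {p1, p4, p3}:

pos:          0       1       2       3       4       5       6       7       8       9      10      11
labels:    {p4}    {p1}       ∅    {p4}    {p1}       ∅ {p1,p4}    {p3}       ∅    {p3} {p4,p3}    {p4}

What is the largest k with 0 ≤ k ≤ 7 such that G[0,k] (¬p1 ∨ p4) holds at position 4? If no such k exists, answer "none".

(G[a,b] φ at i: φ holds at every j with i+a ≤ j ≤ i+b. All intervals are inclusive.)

none

(¬p1 ∨ p4) must hold from j=4 onward; find where it first fails.
  j=4: fails → no k works.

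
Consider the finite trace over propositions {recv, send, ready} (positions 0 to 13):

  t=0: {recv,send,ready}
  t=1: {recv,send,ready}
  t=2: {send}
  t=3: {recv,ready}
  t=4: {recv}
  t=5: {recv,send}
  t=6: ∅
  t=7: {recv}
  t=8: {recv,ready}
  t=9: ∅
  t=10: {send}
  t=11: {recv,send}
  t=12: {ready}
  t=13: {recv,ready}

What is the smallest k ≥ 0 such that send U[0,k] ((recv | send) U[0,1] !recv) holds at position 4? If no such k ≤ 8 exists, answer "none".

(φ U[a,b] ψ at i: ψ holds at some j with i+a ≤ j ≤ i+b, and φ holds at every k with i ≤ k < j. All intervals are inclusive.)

Need earliest j ≥ 4 with ((recv | send) U[0,1] !recv), and send at every k in [4,j-1].
  j=4: rhs fails.
  j=5: rhs holds but lhs fails at k=4.
  j=6: rhs holds but lhs fails at k=4.
  j=7: rhs fails.
  j=8: rhs holds but lhs fails at k=4.
  j=9: rhs holds but lhs fails at k=4.
  j=10: rhs holds but lhs fails at k=4.
  j=11: rhs holds but lhs fails at k=4.
  j=12: rhs holds but lhs fails at k=4.
No witness within the range → none.

none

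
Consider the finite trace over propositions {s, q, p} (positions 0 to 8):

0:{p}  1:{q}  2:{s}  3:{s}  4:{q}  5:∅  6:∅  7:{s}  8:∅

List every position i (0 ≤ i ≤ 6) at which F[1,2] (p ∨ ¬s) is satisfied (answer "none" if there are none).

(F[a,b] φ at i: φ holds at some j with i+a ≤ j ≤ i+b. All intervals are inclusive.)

0, 2, 3, 4, 5, 6

Evaluate at each i in [0,6]:
  i=0: ✓ (witness j=1)
  i=1: ✗ (none in [2,3])
  i=2: ✓ (witness j=4)
  i=3: ✓ (witness j=4)
  i=4: ✓ (witness j=5)
  i=5: ✓ (witness j=6)
  i=6: ✓ (witness j=8)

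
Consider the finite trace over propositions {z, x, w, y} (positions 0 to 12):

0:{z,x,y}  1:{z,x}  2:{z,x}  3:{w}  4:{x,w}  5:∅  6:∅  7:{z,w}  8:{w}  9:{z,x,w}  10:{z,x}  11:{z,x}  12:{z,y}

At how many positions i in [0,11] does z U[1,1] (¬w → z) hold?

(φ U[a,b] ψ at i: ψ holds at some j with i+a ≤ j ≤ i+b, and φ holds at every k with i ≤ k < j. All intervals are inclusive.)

7

Evaluate at each i in [0,11]:
  i=0: ✓ (rhs at j=1; lhs holds on [0,0])
  i=1: ✓ (rhs at j=2; lhs holds on [1,1])
  i=2: ✓ (rhs at j=3; lhs holds on [2,2])
  i=3: ✗ (lhs fails at k=3 before rhs at j=4)
  i=4: ✗ (no rhs in [5,5])
  i=5: ✗ (no rhs in [6,6])
  i=6: ✗ (lhs fails at k=6 before rhs at j=7)
  i=7: ✓ (rhs at j=8; lhs holds on [7,7])
  i=8: ✗ (lhs fails at k=8 before rhs at j=9)
  i=9: ✓ (rhs at j=10; lhs holds on [9,9])
  i=10: ✓ (rhs at j=11; lhs holds on [10,10])
  i=11: ✓ (rhs at j=12; lhs holds on [11,11])
Positions where it holds: {0, 1, 2, 7, 9, 10, 11} → 7.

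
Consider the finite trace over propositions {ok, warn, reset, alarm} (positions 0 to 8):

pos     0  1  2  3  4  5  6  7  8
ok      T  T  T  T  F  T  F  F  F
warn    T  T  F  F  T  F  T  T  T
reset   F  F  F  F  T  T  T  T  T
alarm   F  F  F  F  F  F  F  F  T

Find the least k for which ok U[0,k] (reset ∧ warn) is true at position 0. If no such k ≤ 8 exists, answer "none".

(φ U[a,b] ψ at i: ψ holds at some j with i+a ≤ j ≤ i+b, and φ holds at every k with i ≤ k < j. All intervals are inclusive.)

4

Need earliest j ≥ 0 with (reset ∧ warn), and ok at every k in [0,j-1].
  j=0: rhs fails.
  j=1: rhs fails.
  j=2: rhs fails.
  j=3: rhs fails.
  j=4: rhs holds; lhs holds on [0,3]. k = 4.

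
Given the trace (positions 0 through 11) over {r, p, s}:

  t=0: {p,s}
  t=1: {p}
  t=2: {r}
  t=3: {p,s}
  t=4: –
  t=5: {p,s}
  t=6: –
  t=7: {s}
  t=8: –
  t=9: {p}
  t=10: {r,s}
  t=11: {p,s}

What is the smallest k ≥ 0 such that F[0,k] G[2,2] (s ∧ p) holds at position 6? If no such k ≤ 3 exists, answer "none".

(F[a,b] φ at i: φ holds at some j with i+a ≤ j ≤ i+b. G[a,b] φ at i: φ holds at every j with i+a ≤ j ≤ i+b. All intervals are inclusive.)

3

Scan j = 6,7,… for G[2,2] (s ∧ p):
  j=6: fails
  j=7: fails
  j=8: fails
  j=9: holds
First hit at j=9, so smallest k = 9-6 = 3.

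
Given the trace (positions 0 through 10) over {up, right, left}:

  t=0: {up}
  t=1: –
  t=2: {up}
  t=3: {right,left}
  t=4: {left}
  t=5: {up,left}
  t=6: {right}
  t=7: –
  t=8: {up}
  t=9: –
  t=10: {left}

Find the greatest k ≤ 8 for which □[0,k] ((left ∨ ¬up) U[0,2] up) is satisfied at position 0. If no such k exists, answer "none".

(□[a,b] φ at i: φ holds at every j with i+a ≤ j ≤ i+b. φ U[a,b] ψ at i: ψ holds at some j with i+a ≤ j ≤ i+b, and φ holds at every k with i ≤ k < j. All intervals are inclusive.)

8

((left ∨ ¬up) U[0,2] up) must hold from j=0 onward; find where it first fails.
  j=0: holds
  j=1: holds
  j=2: holds
  j=3: holds
  j=4: holds
  j=5: holds
  j=6: holds
  j=7: holds
  j=8: holds
Holds through j=8; largest k = 8.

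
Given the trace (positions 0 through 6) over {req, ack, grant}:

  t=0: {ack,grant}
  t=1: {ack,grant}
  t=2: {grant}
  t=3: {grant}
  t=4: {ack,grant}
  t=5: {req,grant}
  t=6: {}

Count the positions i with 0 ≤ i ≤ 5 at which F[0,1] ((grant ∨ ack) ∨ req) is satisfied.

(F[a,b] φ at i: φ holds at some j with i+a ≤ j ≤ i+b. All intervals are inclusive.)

Evaluate at each i in [0,5]:
  i=0: ✓ (witness j=0)
  i=1: ✓ (witness j=1)
  i=2: ✓ (witness j=2)
  i=3: ✓ (witness j=3)
  i=4: ✓ (witness j=4)
  i=5: ✓ (witness j=5)
Positions where it holds: {0, 1, 2, 3, 4, 5} → 6.

6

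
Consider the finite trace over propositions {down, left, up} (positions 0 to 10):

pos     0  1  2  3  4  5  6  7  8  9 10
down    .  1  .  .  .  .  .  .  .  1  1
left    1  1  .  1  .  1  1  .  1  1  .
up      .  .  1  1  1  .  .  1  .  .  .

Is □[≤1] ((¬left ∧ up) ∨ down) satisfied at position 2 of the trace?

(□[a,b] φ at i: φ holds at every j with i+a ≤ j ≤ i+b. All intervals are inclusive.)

Check ((¬left ∧ up) ∨ down) at every j in [2,3]:
  j=2: true
  j=3: false
Fails at j=3 → formula fails.

False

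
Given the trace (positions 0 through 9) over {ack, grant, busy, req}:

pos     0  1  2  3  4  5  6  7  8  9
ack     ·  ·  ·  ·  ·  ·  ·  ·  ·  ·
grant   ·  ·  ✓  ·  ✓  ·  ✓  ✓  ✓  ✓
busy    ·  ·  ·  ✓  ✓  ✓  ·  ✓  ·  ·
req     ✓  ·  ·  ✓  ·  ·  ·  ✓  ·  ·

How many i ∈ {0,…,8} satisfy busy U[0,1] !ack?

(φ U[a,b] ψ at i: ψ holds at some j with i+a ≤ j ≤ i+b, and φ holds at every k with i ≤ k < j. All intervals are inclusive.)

9

Evaluate at each i in [0,8]:
  i=0: ✓ (rhs at j=0)
  i=1: ✓ (rhs at j=1)
  i=2: ✓ (rhs at j=2)
  i=3: ✓ (rhs at j=3)
  i=4: ✓ (rhs at j=4)
  i=5: ✓ (rhs at j=5)
  i=6: ✓ (rhs at j=6)
  i=7: ✓ (rhs at j=7)
  i=8: ✓ (rhs at j=8)
Positions where it holds: {0, 1, 2, 3, 4, 5, 6, 7, 8} → 9.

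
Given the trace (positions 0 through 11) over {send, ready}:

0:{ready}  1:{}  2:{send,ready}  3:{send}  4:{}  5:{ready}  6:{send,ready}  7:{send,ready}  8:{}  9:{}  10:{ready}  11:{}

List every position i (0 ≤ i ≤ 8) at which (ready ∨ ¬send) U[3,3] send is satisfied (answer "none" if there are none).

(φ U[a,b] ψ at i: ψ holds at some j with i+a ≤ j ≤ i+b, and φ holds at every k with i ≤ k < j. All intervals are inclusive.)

0, 4

Evaluate at each i in [0,8]:
  i=0: ✓ (rhs at j=3; lhs holds on [0,2])
  i=1: ✗ (no rhs in [4,4])
  i=2: ✗ (no rhs in [5,5])
  i=3: ✗ (lhs fails at k=3 before rhs at j=6)
  i=4: ✓ (rhs at j=7; lhs holds on [4,6])
  i=5: ✗ (no rhs in [8,8])
  i=6: ✗ (no rhs in [9,9])
  i=7: ✗ (no rhs in [10,10])
  i=8: ✗ (no rhs in [11,11])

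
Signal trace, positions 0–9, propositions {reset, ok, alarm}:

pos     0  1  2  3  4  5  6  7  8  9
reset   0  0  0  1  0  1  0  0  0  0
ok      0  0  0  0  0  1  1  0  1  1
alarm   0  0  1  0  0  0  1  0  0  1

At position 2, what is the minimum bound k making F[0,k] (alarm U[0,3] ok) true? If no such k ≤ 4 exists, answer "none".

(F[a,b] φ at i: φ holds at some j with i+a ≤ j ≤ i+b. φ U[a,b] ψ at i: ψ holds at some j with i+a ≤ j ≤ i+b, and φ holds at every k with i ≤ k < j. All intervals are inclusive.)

Scan j = 2,3,… for (alarm U[0,3] ok):
  j=2: fails
  j=3: fails
  j=4: fails
  j=5: holds
First hit at j=5, so smallest k = 5-2 = 3.

3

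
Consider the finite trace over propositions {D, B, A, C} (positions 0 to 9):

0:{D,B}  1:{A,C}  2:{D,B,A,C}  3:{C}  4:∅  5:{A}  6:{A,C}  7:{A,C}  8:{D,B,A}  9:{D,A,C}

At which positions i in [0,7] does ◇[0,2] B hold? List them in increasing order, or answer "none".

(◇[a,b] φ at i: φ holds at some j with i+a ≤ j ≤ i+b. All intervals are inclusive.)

Evaluate at each i in [0,7]:
  i=0: ✓ (witness j=0)
  i=1: ✓ (witness j=2)
  i=2: ✓ (witness j=2)
  i=3: ✗ (none in [3,5])
  i=4: ✗ (none in [4,6])
  i=5: ✗ (none in [5,7])
  i=6: ✓ (witness j=8)
  i=7: ✓ (witness j=8)

0, 1, 2, 6, 7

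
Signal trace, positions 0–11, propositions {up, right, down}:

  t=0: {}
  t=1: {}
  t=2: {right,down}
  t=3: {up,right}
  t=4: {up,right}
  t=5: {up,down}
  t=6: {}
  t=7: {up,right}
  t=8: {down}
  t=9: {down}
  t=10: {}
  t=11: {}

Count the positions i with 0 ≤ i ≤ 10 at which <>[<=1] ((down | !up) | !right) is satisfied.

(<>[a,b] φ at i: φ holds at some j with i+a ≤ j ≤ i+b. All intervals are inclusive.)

Evaluate at each i in [0,10]:
  i=0: ✓ (witness j=0)
  i=1: ✓ (witness j=1)
  i=2: ✓ (witness j=2)
  i=3: ✗ (none in [3,4])
  i=4: ✓ (witness j=5)
  i=5: ✓ (witness j=5)
  i=6: ✓ (witness j=6)
  i=7: ✓ (witness j=8)
  i=8: ✓ (witness j=8)
  i=9: ✓ (witness j=9)
  i=10: ✓ (witness j=10)
Positions where it holds: {0, 1, 2, 4, 5, 6, 7, 8, 9, 10} → 10.

10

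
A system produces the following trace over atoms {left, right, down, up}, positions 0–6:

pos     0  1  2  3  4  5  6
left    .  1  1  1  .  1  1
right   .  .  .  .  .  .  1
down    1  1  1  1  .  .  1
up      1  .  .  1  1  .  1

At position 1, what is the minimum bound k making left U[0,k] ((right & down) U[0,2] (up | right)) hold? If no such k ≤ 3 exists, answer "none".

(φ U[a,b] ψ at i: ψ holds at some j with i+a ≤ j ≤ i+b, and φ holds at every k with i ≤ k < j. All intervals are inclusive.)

2

Need earliest j ≥ 1 with ((right & down) U[0,2] (up | right)), and left at every k in [1,j-1].
  j=1: rhs fails.
  j=2: rhs fails.
  j=3: rhs holds; lhs holds on [1,2]. k = 2.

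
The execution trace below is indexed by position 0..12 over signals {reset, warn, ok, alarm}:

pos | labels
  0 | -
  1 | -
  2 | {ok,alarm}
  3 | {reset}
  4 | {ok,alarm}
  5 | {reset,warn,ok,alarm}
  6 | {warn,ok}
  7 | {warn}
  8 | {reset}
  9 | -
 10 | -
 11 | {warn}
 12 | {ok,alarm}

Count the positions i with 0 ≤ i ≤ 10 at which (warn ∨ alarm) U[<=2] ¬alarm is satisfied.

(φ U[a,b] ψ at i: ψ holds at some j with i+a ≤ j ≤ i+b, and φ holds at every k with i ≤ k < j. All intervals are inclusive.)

11

Evaluate at each i in [0,10]:
  i=0: ✓ (rhs at j=0)
  i=1: ✓ (rhs at j=1)
  i=2: ✓ (rhs at j=3; lhs holds on [2,2])
  i=3: ✓ (rhs at j=3)
  i=4: ✓ (rhs at j=6; lhs holds on [4,5])
  i=5: ✓ (rhs at j=6; lhs holds on [5,5])
  i=6: ✓ (rhs at j=6)
  i=7: ✓ (rhs at j=7)
  i=8: ✓ (rhs at j=8)
  i=9: ✓ (rhs at j=9)
  i=10: ✓ (rhs at j=10)
Positions where it holds: {0, 1, 2, 3, 4, 5, 6, 7, 8, 9, 10} → 11.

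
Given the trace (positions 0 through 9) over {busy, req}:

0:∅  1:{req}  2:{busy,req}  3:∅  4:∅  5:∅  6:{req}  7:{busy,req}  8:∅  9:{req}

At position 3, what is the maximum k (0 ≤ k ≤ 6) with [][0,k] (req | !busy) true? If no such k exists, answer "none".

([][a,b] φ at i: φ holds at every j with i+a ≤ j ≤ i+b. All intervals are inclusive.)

6

(req | !busy) must hold from j=3 onward; find where it first fails.
  j=3: holds
  j=4: holds
  j=5: holds
  j=6: holds
  j=7: holds
  j=8: holds
  j=9: holds
Holds through j=9; largest k = 6.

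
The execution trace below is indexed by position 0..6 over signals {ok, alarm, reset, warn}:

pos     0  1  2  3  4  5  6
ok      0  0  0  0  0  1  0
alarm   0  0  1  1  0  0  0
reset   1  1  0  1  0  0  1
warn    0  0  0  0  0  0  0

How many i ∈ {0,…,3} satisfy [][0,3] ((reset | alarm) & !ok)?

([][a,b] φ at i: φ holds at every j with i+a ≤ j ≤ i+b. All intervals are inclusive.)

Evaluate at each i in [0,3]:
  i=0: ✓ (all of [0,3])
  i=1: ✗ (fails at j=4)
  i=2: ✗ (fails at j=4)
  i=3: ✗ (fails at j=4)
Positions where it holds: {0} → 1.

1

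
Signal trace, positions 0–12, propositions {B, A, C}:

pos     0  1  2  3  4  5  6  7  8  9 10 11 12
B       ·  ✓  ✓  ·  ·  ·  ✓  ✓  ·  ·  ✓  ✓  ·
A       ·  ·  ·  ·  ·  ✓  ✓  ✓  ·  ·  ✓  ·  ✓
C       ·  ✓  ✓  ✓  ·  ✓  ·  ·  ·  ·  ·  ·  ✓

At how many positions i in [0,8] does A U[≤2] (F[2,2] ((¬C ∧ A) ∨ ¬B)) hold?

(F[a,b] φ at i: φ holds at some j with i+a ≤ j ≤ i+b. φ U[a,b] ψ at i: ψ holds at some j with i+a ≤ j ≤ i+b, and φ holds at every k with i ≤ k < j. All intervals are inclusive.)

8

Evaluate at each i in [0,8]:
  i=0: ✗ (lhs fails at k=0 before rhs at j=1)
  i=1: ✓ (rhs at j=1)
  i=2: ✓ (rhs at j=2)
  i=3: ✓ (rhs at j=3)
  i=4: ✓ (rhs at j=4)
  i=5: ✓ (rhs at j=5)
  i=6: ✓ (rhs at j=6)
  i=7: ✓ (rhs at j=7)
  i=8: ✓ (rhs at j=8)
Positions where it holds: {1, 2, 3, 4, 5, 6, 7, 8} → 8.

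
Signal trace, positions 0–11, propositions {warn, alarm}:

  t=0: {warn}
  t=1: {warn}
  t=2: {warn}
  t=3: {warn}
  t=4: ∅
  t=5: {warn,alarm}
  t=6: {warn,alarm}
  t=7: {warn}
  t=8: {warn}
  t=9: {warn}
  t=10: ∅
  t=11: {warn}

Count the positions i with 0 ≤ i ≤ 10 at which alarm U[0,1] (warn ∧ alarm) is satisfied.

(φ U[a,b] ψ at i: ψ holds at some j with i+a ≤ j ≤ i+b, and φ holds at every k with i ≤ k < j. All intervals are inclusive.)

2

Evaluate at each i in [0,10]:
  i=0: ✗ (no rhs in [0,1])
  i=1: ✗ (no rhs in [1,2])
  i=2: ✗ (no rhs in [2,3])
  i=3: ✗ (no rhs in [3,4])
  i=4: ✗ (lhs fails at k=4 before rhs at j=5)
  i=5: ✓ (rhs at j=5)
  i=6: ✓ (rhs at j=6)
  i=7: ✗ (no rhs in [7,8])
  i=8: ✗ (no rhs in [8,9])
  i=9: ✗ (no rhs in [9,10])
  i=10: ✗ (no rhs in [10,11])
Positions where it holds: {5, 6} → 2.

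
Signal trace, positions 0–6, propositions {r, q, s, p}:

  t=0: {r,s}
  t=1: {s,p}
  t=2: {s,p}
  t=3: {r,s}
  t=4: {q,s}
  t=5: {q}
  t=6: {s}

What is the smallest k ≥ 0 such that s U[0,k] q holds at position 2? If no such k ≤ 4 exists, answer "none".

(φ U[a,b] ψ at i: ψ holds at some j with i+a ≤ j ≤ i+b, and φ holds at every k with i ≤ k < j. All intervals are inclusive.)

Need earliest j ≥ 2 with q, and s at every k in [2,j-1].
  j=2: rhs fails.
  j=3: rhs fails.
  j=4: rhs holds; lhs holds on [2,3]. k = 2.

2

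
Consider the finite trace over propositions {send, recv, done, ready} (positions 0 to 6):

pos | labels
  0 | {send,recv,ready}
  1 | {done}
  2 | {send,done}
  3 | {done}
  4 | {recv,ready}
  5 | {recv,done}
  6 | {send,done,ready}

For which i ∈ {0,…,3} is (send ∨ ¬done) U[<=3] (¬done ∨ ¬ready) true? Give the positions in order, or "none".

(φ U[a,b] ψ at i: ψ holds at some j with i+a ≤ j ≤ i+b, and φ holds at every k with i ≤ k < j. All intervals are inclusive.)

0, 1, 2, 3

Evaluate at each i in [0,3]:
  i=0: ✓ (rhs at j=0)
  i=1: ✓ (rhs at j=1)
  i=2: ✓ (rhs at j=2)
  i=3: ✓ (rhs at j=3)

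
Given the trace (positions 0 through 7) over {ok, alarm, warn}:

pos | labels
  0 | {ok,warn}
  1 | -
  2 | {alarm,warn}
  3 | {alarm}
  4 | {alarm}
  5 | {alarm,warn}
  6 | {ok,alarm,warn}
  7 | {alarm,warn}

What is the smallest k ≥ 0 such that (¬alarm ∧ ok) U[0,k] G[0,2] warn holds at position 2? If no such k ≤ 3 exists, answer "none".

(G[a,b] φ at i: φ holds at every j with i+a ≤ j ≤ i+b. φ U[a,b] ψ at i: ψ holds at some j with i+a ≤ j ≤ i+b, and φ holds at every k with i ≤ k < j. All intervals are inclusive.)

none

Need earliest j ≥ 2 with G[0,2] warn, and (¬alarm ∧ ok) at every k in [2,j-1].
  j=2: rhs fails.
  j=3: rhs fails.
  j=4: rhs fails.
  j=5: rhs holds but lhs fails at k=2.
No witness within the range → none.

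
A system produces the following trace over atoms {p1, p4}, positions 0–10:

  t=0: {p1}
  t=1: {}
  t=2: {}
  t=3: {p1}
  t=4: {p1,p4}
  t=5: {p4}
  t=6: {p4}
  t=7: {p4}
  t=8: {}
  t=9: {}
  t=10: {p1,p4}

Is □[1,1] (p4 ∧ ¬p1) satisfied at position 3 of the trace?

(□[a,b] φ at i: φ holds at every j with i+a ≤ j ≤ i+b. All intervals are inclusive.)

No

Check (p4 ∧ ¬p1) at every j in [4,4]:
  j=4: false
Fails at j=4 → formula fails.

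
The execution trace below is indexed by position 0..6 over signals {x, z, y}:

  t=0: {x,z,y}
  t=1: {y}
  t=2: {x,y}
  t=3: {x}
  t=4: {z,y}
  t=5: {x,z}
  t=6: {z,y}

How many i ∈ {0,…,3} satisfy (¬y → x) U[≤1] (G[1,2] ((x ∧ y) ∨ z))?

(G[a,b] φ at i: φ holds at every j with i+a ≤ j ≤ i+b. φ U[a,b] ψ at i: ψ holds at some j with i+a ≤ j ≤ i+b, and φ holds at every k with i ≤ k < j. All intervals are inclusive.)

Evaluate at each i in [0,3]:
  i=0: ✗ (no rhs in [0,1])
  i=1: ✗ (no rhs in [1,2])
  i=2: ✓ (rhs at j=3; lhs holds on [2,2])
  i=3: ✓ (rhs at j=3)
Positions where it holds: {2, 3} → 2.

2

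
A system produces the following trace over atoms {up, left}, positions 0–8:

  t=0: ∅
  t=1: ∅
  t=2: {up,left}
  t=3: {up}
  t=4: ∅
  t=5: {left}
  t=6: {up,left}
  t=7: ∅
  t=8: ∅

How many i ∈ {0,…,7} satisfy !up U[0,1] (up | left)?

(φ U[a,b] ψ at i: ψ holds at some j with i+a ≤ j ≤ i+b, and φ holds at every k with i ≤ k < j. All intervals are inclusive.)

6

Evaluate at each i in [0,7]:
  i=0: ✗ (no rhs in [0,1])
  i=1: ✓ (rhs at j=2; lhs holds on [1,1])
  i=2: ✓ (rhs at j=2)
  i=3: ✓ (rhs at j=3)
  i=4: ✓ (rhs at j=5; lhs holds on [4,4])
  i=5: ✓ (rhs at j=5)
  i=6: ✓ (rhs at j=6)
  i=7: ✗ (no rhs in [7,8])
Positions where it holds: {1, 2, 3, 4, 5, 6} → 6.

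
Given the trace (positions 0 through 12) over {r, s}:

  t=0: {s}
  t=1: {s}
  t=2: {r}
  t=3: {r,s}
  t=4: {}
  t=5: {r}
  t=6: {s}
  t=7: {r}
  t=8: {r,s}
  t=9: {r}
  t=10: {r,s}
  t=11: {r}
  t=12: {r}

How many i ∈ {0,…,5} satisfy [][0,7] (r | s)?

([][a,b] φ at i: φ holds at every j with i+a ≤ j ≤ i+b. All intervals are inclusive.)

Evaluate at each i in [0,5]:
  i=0: ✗ (fails at j=4)
  i=1: ✗ (fails at j=4)
  i=2: ✗ (fails at j=4)
  i=3: ✗ (fails at j=4)
  i=4: ✗ (fails at j=4)
  i=5: ✓ (all of [5,12])
Positions where it holds: {5} → 1.

1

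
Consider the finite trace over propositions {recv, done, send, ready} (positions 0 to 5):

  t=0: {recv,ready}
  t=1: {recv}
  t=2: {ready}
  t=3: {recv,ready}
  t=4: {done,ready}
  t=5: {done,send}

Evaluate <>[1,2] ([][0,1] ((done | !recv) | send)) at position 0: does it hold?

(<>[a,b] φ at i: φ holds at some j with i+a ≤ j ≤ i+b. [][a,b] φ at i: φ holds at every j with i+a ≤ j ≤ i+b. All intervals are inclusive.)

Check [][0,1] ((done | !recv) | send) at each j in [1,2]:
  j=1: fails at 1
  j=2: fails at 3
No position in the window satisfies it → formula fails.

False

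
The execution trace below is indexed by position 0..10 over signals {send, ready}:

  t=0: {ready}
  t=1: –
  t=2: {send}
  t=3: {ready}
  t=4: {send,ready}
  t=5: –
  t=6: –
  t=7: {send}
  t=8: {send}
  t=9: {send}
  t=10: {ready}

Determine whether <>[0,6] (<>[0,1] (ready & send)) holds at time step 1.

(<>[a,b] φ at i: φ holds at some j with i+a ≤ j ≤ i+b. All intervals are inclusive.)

True

Check <>[0,1] (ready & send) at each j in [1,7]:
  j=1: fails (none in [1,2])
  j=2: fails (none in [2,3])
  j=3: holds (witness at 4)
  j=4: holds (witness at 4)
  j=5: fails (none in [5,6])
  j=6: fails (none in [6,7])
  j=7: fails (none in [7,8])
Found at j=3 → formula holds.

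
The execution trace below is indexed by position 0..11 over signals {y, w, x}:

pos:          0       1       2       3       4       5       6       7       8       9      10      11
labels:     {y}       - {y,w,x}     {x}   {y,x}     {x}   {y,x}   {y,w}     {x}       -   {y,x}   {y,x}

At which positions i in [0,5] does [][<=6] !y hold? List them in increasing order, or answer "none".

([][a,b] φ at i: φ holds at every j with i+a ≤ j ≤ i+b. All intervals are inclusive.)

Evaluate at each i in [0,5]:
  i=0: ✗ (fails at j=0)
  i=1: ✗ (fails at j=2)
  i=2: ✗ (fails at j=2)
  i=3: ✗ (fails at j=4)
  i=4: ✗ (fails at j=4)
  i=5: ✗ (fails at j=6)

none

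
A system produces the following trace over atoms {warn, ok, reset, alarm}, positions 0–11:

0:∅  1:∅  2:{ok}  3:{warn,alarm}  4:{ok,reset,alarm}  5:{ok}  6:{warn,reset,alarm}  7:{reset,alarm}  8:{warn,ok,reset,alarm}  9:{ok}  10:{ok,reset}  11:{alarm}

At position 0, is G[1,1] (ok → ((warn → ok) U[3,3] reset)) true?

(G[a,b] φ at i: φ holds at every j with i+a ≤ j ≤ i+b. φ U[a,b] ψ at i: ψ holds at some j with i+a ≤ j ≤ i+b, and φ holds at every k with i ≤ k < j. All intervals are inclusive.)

Yes

Check (ok → ((warn → ok) U[3,3] reset)) at every j in [1,1]:
  j=1: antecedent false → ✓
All positions satisfy it → formula holds.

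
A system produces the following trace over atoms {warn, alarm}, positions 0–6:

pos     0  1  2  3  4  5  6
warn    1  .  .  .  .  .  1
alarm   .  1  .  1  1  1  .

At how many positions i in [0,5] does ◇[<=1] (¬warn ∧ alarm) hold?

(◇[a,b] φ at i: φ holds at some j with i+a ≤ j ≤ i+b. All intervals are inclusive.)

6

Evaluate at each i in [0,5]:
  i=0: ✓ (witness j=1)
  i=1: ✓ (witness j=1)
  i=2: ✓ (witness j=3)
  i=3: ✓ (witness j=3)
  i=4: ✓ (witness j=4)
  i=5: ✓ (witness j=5)
Positions where it holds: {0, 1, 2, 3, 4, 5} → 6.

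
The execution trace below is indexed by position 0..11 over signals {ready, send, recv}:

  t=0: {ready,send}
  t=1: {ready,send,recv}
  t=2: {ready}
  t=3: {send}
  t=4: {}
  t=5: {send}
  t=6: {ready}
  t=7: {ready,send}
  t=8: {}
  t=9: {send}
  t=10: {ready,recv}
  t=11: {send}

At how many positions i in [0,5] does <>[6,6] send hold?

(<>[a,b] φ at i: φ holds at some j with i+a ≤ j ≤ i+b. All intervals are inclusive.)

3

Evaluate at each i in [0,5]:
  i=0: ✗ (none in [6,6])
  i=1: ✓ (witness j=7)
  i=2: ✗ (none in [8,8])
  i=3: ✓ (witness j=9)
  i=4: ✗ (none in [10,10])
  i=5: ✓ (witness j=11)
Positions where it holds: {1, 3, 5} → 3.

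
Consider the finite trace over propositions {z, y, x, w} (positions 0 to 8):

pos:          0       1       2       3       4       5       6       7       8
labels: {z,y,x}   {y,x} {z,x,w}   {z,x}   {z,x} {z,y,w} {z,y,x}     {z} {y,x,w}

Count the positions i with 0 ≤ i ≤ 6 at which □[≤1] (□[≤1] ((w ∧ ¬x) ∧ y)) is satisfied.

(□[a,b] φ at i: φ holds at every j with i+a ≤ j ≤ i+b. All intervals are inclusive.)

0

Evaluate at each i in [0,6]:
  i=0: ✗ (fails at j=0)
  i=1: ✗ (fails at j=1)
  i=2: ✗ (fails at j=2)
  i=3: ✗ (fails at j=3)
  i=4: ✗ (fails at j=4)
  i=5: ✗ (fails at j=5)
  i=6: ✗ (fails at j=6)
Positions where it holds: {} → 0.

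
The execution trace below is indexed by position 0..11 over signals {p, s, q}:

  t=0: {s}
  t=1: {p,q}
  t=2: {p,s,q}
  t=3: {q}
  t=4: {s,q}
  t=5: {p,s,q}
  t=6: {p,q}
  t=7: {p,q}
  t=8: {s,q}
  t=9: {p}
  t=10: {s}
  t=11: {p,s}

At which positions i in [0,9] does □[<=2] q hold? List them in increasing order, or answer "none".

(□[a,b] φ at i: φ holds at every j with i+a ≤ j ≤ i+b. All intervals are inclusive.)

Evaluate at each i in [0,9]:
  i=0: ✗ (fails at j=0)
  i=1: ✓ (all of [1,3])
  i=2: ✓ (all of [2,4])
  i=3: ✓ (all of [3,5])
  i=4: ✓ (all of [4,6])
  i=5: ✓ (all of [5,7])
  i=6: ✓ (all of [6,8])
  i=7: ✗ (fails at j=9)
  i=8: ✗ (fails at j=9)
  i=9: ✗ (fails at j=9)

1, 2, 3, 4, 5, 6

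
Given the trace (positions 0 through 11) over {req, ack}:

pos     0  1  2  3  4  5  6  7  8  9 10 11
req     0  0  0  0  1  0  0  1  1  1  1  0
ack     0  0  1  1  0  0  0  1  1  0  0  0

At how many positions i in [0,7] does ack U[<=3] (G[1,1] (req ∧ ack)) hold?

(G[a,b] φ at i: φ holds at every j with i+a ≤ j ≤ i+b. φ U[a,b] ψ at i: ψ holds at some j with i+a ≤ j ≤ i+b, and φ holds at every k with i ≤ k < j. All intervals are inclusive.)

Evaluate at each i in [0,7]:
  i=0: ✗ (no rhs in [0,3])
  i=1: ✗ (no rhs in [1,4])
  i=2: ✗ (no rhs in [2,5])
  i=3: ✗ (lhs fails at k=4 before rhs at j=6)
  i=4: ✗ (lhs fails at k=4 before rhs at j=6)
  i=5: ✗ (lhs fails at k=5 before rhs at j=6)
  i=6: ✓ (rhs at j=6)
  i=7: ✓ (rhs at j=7)
Positions where it holds: {6, 7} → 2.

2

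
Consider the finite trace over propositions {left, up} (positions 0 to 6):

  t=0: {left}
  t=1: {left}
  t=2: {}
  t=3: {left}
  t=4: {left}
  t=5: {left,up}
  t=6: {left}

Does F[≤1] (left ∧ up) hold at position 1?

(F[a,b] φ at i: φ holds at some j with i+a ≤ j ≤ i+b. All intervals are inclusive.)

No

Check (left ∧ up) at each j in [1,2]:
  j=1: false
  j=2: false
No position in the window satisfies it → formula fails.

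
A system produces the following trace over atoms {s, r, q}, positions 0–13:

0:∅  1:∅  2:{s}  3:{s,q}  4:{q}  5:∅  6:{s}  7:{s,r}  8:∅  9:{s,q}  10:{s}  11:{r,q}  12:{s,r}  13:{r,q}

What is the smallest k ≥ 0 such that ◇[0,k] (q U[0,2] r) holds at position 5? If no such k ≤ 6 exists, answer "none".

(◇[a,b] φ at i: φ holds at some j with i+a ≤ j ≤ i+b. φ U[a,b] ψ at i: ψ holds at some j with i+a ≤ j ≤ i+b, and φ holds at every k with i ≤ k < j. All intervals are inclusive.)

Scan j = 5,6,… for (q U[0,2] r):
  j=5: fails
  j=6: fails
  j=7: holds
First hit at j=7, so smallest k = 7-5 = 2.

2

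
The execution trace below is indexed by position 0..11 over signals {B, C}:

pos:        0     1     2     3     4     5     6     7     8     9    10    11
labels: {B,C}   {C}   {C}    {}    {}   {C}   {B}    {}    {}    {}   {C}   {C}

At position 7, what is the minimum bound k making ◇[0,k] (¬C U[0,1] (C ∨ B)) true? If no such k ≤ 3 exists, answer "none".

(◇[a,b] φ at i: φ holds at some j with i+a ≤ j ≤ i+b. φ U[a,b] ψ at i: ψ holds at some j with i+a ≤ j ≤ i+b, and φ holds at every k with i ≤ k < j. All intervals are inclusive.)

2

Scan j = 7,8,… for (¬C U[0,1] (C ∨ B)):
  j=7: fails
  j=8: fails
  j=9: holds
First hit at j=9, so smallest k = 9-7 = 2.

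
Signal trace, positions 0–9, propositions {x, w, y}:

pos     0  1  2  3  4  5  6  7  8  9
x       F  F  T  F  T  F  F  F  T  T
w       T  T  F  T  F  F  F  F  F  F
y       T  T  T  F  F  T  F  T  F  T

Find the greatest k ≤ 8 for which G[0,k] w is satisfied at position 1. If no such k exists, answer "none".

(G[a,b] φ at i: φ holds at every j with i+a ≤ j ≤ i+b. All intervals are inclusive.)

0

w must hold from j=1 onward; find where it first fails.
  j=1: holds
  j=2: fails
Holds on [1,1], so largest k = 0.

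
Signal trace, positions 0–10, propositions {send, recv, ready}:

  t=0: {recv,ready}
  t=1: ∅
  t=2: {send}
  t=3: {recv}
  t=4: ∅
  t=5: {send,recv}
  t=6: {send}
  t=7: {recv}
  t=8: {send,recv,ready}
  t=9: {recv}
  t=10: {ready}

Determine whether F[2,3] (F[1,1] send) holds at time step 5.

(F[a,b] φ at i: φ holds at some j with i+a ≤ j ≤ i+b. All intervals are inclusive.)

Check F[1,1] send at each j in [7,8]:
  j=7: holds (witness at 8)
  j=8: fails (none in [9,9])
Found at j=7 → formula holds.

Holds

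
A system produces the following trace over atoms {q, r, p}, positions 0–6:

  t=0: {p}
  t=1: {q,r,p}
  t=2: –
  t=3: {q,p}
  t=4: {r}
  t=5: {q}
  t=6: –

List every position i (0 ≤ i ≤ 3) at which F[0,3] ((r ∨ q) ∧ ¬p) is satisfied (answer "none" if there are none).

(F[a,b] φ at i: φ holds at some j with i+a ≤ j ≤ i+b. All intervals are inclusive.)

1, 2, 3

Evaluate at each i in [0,3]:
  i=0: ✗ (none in [0,3])
  i=1: ✓ (witness j=4)
  i=2: ✓ (witness j=4)
  i=3: ✓ (witness j=4)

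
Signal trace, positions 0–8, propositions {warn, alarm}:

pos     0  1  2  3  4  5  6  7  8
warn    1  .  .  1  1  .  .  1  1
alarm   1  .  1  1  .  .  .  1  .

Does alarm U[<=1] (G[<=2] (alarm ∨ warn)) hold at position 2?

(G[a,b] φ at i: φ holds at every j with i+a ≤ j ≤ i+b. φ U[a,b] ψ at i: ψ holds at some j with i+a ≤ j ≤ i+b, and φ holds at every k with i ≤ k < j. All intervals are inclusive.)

Holds

Need some j in [2,3] with G[<=2] (alarm ∨ warn), and alarm at every k in [2,j-1].
  j=2: G[<=2] (alarm ∨ warn) holds; no prefix to check → satisfied.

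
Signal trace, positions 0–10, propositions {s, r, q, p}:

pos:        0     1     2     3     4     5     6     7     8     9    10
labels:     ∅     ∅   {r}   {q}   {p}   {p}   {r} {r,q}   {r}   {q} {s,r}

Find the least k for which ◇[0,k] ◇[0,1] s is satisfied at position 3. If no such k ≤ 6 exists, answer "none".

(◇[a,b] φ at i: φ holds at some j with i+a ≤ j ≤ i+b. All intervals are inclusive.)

6

Scan j = 3,4,… for ◇[0,1] s:
  j=3: fails
  j=4: fails
  j=5: fails
  j=6: fails
  j=7: fails
  j=8: fails
  j=9: holds
First hit at j=9, so smallest k = 9-3 = 6.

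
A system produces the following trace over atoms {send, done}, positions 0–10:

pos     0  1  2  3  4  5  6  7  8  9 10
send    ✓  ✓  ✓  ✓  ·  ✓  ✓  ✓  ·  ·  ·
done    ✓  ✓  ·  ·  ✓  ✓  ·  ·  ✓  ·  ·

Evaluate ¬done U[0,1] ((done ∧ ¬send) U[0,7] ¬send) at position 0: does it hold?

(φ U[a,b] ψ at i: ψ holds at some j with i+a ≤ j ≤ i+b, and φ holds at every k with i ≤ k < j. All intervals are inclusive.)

No

Need some j in [0,1] with ((done ∧ ¬send) U[0,7] ¬send), and ¬done at every k in [0,j-1].
  j=0: ((done ∧ ¬send) U[0,7] ¬send) — fails.
  j=1: ((done ∧ ¬send) U[0,7] ¬send) — fails.
No j in the window works → until fails.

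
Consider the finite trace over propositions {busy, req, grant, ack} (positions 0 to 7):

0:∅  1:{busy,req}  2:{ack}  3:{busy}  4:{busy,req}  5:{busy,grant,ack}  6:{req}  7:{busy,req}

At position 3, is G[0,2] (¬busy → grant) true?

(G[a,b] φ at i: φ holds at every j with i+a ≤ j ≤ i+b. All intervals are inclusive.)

Check (¬busy → grant) at every j in [3,5]:
  j=3: antecedent false → ✓
  j=4: antecedent false → ✓
  j=5: antecedent false → ✓
All positions satisfy it → formula holds.

True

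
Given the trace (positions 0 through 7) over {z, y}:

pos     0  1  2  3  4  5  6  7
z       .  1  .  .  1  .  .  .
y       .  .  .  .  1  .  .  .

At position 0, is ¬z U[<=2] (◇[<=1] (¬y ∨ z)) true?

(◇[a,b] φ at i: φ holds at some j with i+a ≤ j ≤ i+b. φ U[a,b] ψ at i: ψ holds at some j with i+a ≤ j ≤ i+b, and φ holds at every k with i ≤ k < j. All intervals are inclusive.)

True

Need some j in [0,2] with ◇[<=1] (¬y ∨ z), and ¬z at every k in [0,j-1].
  j=0: ◇[<=1] (¬y ∨ z) holds; no prefix to check → satisfied.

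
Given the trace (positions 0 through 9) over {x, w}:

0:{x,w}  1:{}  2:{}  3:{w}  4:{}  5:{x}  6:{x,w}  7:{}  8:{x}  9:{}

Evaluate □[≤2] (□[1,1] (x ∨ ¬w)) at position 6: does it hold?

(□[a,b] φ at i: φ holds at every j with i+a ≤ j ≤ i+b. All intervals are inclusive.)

Holds

Check □[1,1] (x ∨ ¬w) at every j in [6,8]:
  j=6: holds on [7,7]
  j=7: holds on [8,8]
  j=8: holds on [9,9]
All positions satisfy it → formula holds.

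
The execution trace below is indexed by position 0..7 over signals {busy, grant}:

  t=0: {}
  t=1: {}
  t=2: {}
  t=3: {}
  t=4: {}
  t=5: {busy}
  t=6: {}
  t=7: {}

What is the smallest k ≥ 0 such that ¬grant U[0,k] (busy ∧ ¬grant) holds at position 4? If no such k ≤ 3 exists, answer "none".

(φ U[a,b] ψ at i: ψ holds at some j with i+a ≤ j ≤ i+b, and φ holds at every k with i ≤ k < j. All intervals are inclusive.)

1

Need earliest j ≥ 4 with (busy ∧ ¬grant), and ¬grant at every k in [4,j-1].
  j=4: rhs fails.
  j=5: rhs holds; lhs holds on [4,4]. k = 1.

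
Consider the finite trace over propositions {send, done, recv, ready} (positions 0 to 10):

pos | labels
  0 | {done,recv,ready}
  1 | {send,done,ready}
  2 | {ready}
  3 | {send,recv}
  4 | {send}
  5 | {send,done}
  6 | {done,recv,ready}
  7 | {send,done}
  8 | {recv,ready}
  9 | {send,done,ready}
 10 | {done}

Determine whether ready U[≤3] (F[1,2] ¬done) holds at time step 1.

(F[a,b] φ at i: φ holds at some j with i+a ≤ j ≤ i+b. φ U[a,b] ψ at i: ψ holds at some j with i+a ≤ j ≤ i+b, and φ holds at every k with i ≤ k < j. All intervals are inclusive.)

Need some j in [1,4] with F[1,2] ¬done, and ready at every k in [1,j-1].
  j=1: F[1,2] ¬done holds; no prefix to check → satisfied.

True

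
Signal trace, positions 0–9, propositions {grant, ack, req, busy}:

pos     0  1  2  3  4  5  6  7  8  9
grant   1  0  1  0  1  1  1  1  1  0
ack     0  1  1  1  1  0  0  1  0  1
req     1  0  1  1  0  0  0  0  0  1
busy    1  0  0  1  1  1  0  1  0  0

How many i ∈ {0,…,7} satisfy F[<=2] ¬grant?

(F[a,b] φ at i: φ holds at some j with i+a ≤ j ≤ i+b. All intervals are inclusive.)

5

Evaluate at each i in [0,7]:
  i=0: ✓ (witness j=1)
  i=1: ✓ (witness j=1)
  i=2: ✓ (witness j=3)
  i=3: ✓ (witness j=3)
  i=4: ✗ (none in [4,6])
  i=5: ✗ (none in [5,7])
  i=6: ✗ (none in [6,8])
  i=7: ✓ (witness j=9)
Positions where it holds: {0, 1, 2, 3, 7} → 5.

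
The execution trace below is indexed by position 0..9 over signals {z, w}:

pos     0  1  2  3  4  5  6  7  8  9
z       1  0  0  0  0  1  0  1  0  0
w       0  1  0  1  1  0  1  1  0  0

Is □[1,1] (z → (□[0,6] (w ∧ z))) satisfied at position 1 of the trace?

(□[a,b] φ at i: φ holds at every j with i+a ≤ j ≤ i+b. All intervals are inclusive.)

Holds

Check (z → (□[0,6] (w ∧ z))) at every j in [2,2]:
  j=2: antecedent false → ✓
All positions satisfy it → formula holds.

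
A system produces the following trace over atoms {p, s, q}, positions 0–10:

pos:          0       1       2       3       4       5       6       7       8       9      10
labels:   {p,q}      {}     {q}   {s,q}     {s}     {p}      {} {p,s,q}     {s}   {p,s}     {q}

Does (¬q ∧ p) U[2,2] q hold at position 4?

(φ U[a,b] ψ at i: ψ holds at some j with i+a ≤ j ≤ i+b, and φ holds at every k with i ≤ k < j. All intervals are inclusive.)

Need some j in [6,6] with q, and (¬q ∧ p) at every k in [4,j-1].
  j=6: q false.
No j in the window works → until fails.

Does not hold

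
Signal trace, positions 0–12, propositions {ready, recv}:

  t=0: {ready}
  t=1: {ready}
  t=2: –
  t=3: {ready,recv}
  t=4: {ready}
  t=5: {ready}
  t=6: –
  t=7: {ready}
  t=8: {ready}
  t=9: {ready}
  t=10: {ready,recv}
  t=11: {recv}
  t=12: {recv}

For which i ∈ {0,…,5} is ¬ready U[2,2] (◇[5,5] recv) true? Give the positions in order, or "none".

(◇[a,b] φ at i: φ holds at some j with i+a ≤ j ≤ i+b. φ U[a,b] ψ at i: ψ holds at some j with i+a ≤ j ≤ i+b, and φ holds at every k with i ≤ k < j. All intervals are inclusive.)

Evaluate at each i in [0,5]:
  i=0: ✗ (no rhs in [2,2])
  i=1: ✗ (no rhs in [3,3])
  i=2: ✗ (no rhs in [4,4])
  i=3: ✗ (lhs fails at k=3 before rhs at j=5)
  i=4: ✗ (lhs fails at k=4 before rhs at j=6)
  i=5: ✗ (lhs fails at k=5 before rhs at j=7)

none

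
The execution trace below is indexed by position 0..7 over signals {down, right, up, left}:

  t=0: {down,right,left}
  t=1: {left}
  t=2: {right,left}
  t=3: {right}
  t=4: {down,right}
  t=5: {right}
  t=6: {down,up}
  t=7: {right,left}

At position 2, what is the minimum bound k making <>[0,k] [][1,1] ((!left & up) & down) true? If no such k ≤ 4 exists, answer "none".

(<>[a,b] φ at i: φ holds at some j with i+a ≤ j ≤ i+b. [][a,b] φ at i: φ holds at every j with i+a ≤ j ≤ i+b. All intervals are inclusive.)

Scan j = 2,3,… for [][1,1] ((!left & up) & down):
  j=2: fails
  j=3: fails
  j=4: fails
  j=5: holds
First hit at j=5, so smallest k = 5-2 = 3.

3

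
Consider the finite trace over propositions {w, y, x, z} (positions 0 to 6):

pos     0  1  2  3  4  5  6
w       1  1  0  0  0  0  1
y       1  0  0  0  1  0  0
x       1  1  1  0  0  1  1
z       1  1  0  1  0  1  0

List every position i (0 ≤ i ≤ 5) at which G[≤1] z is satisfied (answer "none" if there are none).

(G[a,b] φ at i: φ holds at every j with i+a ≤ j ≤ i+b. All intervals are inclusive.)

0

Evaluate at each i in [0,5]:
  i=0: ✓ (all of [0,1])
  i=1: ✗ (fails at j=2)
  i=2: ✗ (fails at j=2)
  i=3: ✗ (fails at j=4)
  i=4: ✗ (fails at j=4)
  i=5: ✗ (fails at j=6)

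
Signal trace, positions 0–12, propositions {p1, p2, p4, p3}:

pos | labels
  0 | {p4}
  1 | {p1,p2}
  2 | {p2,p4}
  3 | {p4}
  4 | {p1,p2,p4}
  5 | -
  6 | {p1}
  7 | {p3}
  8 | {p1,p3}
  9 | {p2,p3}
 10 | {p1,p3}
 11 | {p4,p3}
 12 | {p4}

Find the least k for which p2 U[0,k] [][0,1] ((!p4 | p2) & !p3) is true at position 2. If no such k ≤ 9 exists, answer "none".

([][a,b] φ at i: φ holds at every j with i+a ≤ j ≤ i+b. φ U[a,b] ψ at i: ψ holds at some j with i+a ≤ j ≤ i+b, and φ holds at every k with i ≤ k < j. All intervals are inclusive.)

none

Need earliest j ≥ 2 with [][0,1] ((!p4 | p2) & !p3), and p2 at every k in [2,j-1].
  j=2: rhs fails.
  j=3: rhs fails.
  j=4: rhs holds but lhs fails at k=3.
  j=5: rhs holds but lhs fails at k=3.
  j=6: rhs fails.
  j=7: rhs fails.
  j=8: rhs fails.
  j=9: rhs fails.
  j=10: rhs fails.
  j=11: rhs fails.
No witness within the range → none.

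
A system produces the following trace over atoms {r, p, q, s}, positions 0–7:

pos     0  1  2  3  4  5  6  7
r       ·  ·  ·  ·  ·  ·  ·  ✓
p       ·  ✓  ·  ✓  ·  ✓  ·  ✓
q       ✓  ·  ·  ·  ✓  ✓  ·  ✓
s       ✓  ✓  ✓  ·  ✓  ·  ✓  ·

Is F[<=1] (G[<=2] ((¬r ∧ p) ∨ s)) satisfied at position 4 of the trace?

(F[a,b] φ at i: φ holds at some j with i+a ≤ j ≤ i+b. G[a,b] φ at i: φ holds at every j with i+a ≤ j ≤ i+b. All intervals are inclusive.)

Check G[<=2] ((¬r ∧ p) ∨ s) at each j in [4,5]:
  j=4: holds on [4,6]
  j=5: fails at 7
Found at j=4 → formula holds.

True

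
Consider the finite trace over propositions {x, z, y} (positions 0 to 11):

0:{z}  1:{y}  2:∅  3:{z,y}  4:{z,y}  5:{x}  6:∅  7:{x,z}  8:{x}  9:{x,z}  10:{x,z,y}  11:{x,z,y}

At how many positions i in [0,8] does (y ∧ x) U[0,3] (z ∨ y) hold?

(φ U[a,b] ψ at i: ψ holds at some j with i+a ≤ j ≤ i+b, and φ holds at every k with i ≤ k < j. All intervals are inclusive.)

Evaluate at each i in [0,8]:
  i=0: ✓ (rhs at j=0)
  i=1: ✓ (rhs at j=1)
  i=2: ✗ (lhs fails at k=2 before rhs at j=3)
  i=3: ✓ (rhs at j=3)
  i=4: ✓ (rhs at j=4)
  i=5: ✗ (lhs fails at k=5 before rhs at j=7)
  i=6: ✗ (lhs fails at k=6 before rhs at j=7)
  i=7: ✓ (rhs at j=7)
  i=8: ✗ (lhs fails at k=8 before rhs at j=9)
Positions where it holds: {0, 1, 3, 4, 7} → 5.

5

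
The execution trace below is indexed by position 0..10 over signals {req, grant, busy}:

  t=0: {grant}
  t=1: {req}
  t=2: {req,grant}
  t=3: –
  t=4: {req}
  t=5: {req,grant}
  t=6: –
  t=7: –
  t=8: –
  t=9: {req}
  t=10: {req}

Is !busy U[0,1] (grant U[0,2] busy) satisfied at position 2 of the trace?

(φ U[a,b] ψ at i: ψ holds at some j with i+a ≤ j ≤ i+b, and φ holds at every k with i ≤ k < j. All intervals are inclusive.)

Need some j in [2,3] with (grant U[0,2] busy), and !busy at every k in [2,j-1].
  j=2: (grant U[0,2] busy) — fails.
  j=3: (grant U[0,2] busy) — fails.
No j in the window works → until fails.

Does not hold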